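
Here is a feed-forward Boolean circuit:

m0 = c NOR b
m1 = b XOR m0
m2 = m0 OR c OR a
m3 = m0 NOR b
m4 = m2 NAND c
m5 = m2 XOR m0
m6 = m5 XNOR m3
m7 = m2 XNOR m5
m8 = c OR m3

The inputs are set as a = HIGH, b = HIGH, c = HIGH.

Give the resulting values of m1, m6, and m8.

m0 = c NOR b = HIGH NOR HIGH = LOW
m1 = b XOR m0 = HIGH XOR LOW = HIGH
m2 = m0 OR c OR a = LOW OR HIGH OR HIGH = HIGH
m3 = m0 NOR b = LOW NOR HIGH = LOW
m5 = m2 XOR m0 = HIGH XOR LOW = HIGH
m6 = m5 XNOR m3 = HIGH XNOR LOW = LOW
m8 = c OR m3 = HIGH OR LOW = HIGH

m1 = HIGH; m6 = LOW; m8 = HIGH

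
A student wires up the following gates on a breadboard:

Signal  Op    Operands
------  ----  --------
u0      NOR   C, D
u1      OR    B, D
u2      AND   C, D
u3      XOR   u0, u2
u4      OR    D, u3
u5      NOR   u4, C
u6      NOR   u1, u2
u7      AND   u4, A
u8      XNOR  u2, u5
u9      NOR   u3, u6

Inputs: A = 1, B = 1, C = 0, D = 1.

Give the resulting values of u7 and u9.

u7 = 1, u9 = 1

u0 = C NOR D = 0 NOR 1 = 0
u1 = B OR D = 1 OR 1 = 1
u2 = C AND D = 0 AND 1 = 0
u3 = u0 XOR u2 = 0 XOR 0 = 0
u4 = D OR u3 = 1 OR 0 = 1
u6 = u1 NOR u2 = 1 NOR 0 = 0
u7 = u4 AND A = 1 AND 1 = 1
u9 = u3 NOR u6 = 0 NOR 0 = 1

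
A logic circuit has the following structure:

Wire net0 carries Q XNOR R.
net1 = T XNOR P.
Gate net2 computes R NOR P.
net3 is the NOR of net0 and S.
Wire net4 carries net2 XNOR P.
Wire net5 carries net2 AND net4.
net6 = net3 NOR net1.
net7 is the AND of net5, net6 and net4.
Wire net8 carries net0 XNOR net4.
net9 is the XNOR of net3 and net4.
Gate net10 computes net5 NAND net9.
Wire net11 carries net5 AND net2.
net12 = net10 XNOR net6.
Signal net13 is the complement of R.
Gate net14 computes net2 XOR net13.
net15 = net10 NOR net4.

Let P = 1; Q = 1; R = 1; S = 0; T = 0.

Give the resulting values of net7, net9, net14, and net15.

net7 = 0; net9 = 1; net14 = 0; net15 = 0

net0 = Q XNOR R = 1 XNOR 1 = 1
net1 = T XNOR P = 0 XNOR 1 = 0
net2 = R NOR P = 1 NOR 1 = 0
net3 = net0 NOR S = 1 NOR 0 = 0
net4 = net2 XNOR P = 0 XNOR 1 = 0
net5 = net2 AND net4 = 0 AND 0 = 0
net6 = net3 NOR net1 = 0 NOR 0 = 1
net7 = net5 AND net6 AND net4 = 0 AND 1 AND 0 = 0
net9 = net3 XNOR net4 = 0 XNOR 0 = 1
net10 = net5 NAND net9 = 0 NAND 1 = 1
net13 = NOT R = NOT 1 = 0
net14 = net2 XOR net13 = 0 XOR 0 = 0
net15 = net10 NOR net4 = 1 NOR 0 = 0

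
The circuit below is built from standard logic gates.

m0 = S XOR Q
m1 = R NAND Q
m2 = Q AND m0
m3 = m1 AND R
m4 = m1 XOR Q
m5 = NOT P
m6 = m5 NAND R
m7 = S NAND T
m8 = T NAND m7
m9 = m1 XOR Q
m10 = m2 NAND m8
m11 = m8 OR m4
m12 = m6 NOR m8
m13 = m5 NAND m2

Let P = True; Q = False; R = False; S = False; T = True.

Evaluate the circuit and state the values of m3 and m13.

m0 = S XOR Q = False XOR False = False
m1 = R NAND Q = False NAND False = True
m2 = Q AND m0 = False AND False = False
m3 = m1 AND R = True AND False = False
m5 = NOT P = NOT True = False
m13 = m5 NAND m2 = False NAND False = True

m3 = False; m13 = True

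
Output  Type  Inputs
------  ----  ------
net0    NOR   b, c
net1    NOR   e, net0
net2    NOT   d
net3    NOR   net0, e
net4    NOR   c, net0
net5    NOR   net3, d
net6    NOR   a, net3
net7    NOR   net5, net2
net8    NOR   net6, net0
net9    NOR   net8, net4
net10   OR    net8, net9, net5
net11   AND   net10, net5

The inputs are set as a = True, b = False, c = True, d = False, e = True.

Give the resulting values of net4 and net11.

net4 = False; net11 = True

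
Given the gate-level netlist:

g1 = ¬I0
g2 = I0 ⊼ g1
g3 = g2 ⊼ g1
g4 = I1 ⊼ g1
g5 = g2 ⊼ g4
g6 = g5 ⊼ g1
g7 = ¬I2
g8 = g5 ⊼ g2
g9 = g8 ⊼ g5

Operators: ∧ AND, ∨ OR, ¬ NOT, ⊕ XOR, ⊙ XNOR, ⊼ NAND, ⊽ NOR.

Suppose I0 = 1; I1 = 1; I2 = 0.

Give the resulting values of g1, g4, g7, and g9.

g1 = NOT I0 = NOT 1 = 0
g2 = I0 NAND g1 = 1 NAND 0 = 1
g4 = I1 NAND g1 = 1 NAND 0 = 1
g5 = g2 NAND g4 = 1 NAND 1 = 0
g7 = NOT I2 = NOT 0 = 1
g8 = g5 NAND g2 = 0 NAND 1 = 1
g9 = g8 NAND g5 = 1 NAND 0 = 1

g1 = 0  g4 = 1  g7 = 1  g9 = 1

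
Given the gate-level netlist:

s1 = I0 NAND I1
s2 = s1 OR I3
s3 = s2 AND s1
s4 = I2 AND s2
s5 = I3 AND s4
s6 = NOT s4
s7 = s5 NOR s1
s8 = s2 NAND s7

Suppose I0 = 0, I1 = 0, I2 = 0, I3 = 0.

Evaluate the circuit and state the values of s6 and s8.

s6 = 1, s8 = 1

s1 = I0 NAND I1 = 0 NAND 0 = 1
s2 = s1 OR I3 = 1 OR 0 = 1
s4 = I2 AND s2 = 0 AND 1 = 0
s5 = I3 AND s4 = 0 AND 0 = 0
s6 = NOT s4 = NOT 0 = 1
s7 = s5 NOR s1 = 0 NOR 1 = 0
s8 = s2 NAND s7 = 1 NAND 0 = 1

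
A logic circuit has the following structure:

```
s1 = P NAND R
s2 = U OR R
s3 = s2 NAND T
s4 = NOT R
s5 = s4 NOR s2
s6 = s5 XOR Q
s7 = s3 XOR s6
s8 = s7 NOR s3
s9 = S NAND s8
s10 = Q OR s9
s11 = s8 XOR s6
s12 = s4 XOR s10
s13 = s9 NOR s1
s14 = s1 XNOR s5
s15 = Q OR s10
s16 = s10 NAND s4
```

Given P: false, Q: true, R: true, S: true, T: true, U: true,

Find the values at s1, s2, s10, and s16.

s1 = true, s2 = true, s10 = true, s16 = true

s1 = P NAND R = false NAND true = true
s2 = U OR R = true OR true = true
s3 = s2 NAND T = true NAND true = false
s4 = NOT R = NOT true = false
s5 = s4 NOR s2 = false NOR true = false
s6 = s5 XOR Q = false XOR true = true
s7 = s3 XOR s6 = false XOR true = true
s8 = s7 NOR s3 = true NOR false = false
s9 = S NAND s8 = true NAND false = true
s10 = Q OR s9 = true OR true = true
s16 = s10 NAND s4 = true NAND false = true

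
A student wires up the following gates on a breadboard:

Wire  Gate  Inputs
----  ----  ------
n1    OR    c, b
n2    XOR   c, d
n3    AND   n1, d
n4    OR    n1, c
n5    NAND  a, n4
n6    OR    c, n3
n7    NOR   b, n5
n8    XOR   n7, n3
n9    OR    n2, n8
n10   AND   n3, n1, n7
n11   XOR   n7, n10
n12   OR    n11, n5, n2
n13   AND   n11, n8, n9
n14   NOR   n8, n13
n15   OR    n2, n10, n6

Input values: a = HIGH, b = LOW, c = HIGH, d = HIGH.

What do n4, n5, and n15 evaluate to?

n1 = c OR b = HIGH OR LOW = HIGH
n2 = c XOR d = HIGH XOR HIGH = LOW
n3 = n1 AND d = HIGH AND HIGH = HIGH
n4 = n1 OR c = HIGH OR HIGH = HIGH
n5 = a NAND n4 = HIGH NAND HIGH = LOW
n6 = c OR n3 = HIGH OR HIGH = HIGH
n7 = b NOR n5 = LOW NOR LOW = HIGH
n10 = n3 AND n1 AND n7 = HIGH AND HIGH AND HIGH = HIGH
n15 = n2 OR n10 OR n6 = LOW OR HIGH OR HIGH = HIGH

n4 = HIGH, n5 = LOW, n15 = HIGH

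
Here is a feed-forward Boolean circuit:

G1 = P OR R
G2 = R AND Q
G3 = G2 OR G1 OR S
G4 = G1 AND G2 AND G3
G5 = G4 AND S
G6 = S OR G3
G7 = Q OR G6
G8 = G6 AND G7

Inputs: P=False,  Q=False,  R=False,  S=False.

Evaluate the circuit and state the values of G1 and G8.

G1 = P OR R = False OR False = False
G2 = R AND Q = False AND False = False
G3 = G2 OR G1 OR S = False OR False OR False = False
G6 = S OR G3 = False OR False = False
G7 = Q OR G6 = False OR False = False
G8 = G6 AND G7 = False AND False = False

G1 = False, G8 = False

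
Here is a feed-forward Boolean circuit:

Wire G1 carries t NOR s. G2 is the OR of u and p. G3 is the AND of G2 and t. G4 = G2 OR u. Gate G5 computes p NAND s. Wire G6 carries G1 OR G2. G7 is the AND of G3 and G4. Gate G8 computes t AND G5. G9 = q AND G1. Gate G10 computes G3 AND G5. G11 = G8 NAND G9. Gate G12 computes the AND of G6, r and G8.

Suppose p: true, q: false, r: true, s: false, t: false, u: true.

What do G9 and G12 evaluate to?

G9 = false  G12 = false

G1 = t NOR s = false NOR false = true
G2 = u OR p = true OR true = true
G5 = p NAND s = true NAND false = true
G6 = G1 OR G2 = true OR true = true
G8 = t AND G5 = false AND true = false
G9 = q AND G1 = false AND true = false
G12 = G6 AND r AND G8 = true AND true AND false = false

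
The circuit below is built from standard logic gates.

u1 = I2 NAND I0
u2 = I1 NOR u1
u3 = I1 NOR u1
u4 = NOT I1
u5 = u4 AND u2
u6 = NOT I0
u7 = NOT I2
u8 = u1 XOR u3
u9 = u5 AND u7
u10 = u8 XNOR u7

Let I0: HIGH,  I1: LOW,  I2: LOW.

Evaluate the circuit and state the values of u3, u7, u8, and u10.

u1 = I2 NAND I0 = LOW NAND HIGH = HIGH
u3 = I1 NOR u1 = LOW NOR HIGH = LOW
u7 = NOT I2 = NOT LOW = HIGH
u8 = u1 XOR u3 = HIGH XOR LOW = HIGH
u10 = u8 XNOR u7 = HIGH XNOR HIGH = HIGH

u3 = LOW, u7 = HIGH, u8 = HIGH, u10 = HIGH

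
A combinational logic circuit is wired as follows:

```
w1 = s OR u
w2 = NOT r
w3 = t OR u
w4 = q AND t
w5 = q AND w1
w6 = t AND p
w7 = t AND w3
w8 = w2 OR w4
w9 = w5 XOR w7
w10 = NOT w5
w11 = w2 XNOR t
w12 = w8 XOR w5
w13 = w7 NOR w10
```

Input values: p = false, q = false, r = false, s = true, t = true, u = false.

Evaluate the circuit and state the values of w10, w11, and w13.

w10 = true, w11 = true, w13 = false

w1 = s OR u = true OR false = true
w2 = NOT r = NOT false = true
w3 = t OR u = true OR false = true
w5 = q AND w1 = false AND true = false
w7 = t AND w3 = true AND true = true
w10 = NOT w5 = NOT false = true
w11 = w2 XNOR t = true XNOR true = true
w13 = w7 NOR w10 = true NOR true = false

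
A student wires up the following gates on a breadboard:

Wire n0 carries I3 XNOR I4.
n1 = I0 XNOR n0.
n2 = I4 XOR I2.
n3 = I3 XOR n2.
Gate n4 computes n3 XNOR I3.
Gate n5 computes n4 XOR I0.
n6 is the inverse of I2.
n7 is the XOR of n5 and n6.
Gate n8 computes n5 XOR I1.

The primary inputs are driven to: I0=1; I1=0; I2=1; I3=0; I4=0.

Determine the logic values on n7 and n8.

n2 = I4 XOR I2 = 0 XOR 1 = 1
n3 = I3 XOR n2 = 0 XOR 1 = 1
n4 = n3 XNOR I3 = 1 XNOR 0 = 0
n5 = n4 XOR I0 = 0 XOR 1 = 1
n6 = NOT I2 = NOT 1 = 0
n7 = n5 XOR n6 = 1 XOR 0 = 1
n8 = n5 XOR I1 = 1 XOR 0 = 1

n7 = 1, n8 = 1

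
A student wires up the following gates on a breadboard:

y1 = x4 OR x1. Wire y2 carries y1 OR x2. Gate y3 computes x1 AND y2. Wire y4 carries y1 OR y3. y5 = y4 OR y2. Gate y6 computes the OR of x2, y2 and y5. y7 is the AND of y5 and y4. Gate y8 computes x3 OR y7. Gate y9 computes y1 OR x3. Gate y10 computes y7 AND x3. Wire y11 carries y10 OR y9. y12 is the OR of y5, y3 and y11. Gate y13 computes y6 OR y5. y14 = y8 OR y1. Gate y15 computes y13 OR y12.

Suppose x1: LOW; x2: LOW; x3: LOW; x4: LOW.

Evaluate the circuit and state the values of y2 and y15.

y1 = x4 OR x1 = LOW OR LOW = LOW
y2 = y1 OR x2 = LOW OR LOW = LOW
y3 = x1 AND y2 = LOW AND LOW = LOW
y4 = y1 OR y3 = LOW OR LOW = LOW
y5 = y4 OR y2 = LOW OR LOW = LOW
y6 = x2 OR y2 OR y5 = LOW OR LOW OR LOW = LOW
y7 = y5 AND y4 = LOW AND LOW = LOW
y9 = y1 OR x3 = LOW OR LOW = LOW
y10 = y7 AND x3 = LOW AND LOW = LOW
y11 = y10 OR y9 = LOW OR LOW = LOW
y12 = y5 OR y3 OR y11 = LOW OR LOW OR LOW = LOW
y13 = y6 OR y5 = LOW OR LOW = LOW
y15 = y13 OR y12 = LOW OR LOW = LOW

y2 = LOW  y15 = LOW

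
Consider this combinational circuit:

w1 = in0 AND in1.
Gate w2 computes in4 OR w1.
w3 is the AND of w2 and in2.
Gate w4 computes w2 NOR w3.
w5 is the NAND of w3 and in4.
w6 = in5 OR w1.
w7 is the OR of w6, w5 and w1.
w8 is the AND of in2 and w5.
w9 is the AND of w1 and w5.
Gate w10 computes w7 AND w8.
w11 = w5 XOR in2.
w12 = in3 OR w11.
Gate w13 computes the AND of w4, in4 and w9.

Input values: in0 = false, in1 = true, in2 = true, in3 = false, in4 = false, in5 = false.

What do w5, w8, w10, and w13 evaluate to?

w5 = true  w8 = true  w10 = true  w13 = false

w1 = in0 AND in1 = false AND true = false
w2 = in4 OR w1 = false OR false = false
w3 = w2 AND in2 = false AND true = false
w4 = w2 NOR w3 = false NOR false = true
w5 = w3 NAND in4 = false NAND false = true
w6 = in5 OR w1 = false OR false = false
w7 = w6 OR w5 OR w1 = false OR true OR false = true
w8 = in2 AND w5 = true AND true = true
w9 = w1 AND w5 = false AND true = false
w10 = w7 AND w8 = true AND true = true
w13 = w4 AND in4 AND w9 = true AND false AND false = false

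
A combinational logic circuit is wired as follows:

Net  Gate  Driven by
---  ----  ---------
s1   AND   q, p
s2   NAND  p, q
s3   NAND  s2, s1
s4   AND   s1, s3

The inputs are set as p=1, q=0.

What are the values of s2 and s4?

s1 = q AND p = 0 AND 1 = 0
s2 = p NAND q = 1 NAND 0 = 1
s3 = s2 NAND s1 = 1 NAND 0 = 1
s4 = s1 AND s3 = 0 AND 1 = 0

s2 = 1; s4 = 0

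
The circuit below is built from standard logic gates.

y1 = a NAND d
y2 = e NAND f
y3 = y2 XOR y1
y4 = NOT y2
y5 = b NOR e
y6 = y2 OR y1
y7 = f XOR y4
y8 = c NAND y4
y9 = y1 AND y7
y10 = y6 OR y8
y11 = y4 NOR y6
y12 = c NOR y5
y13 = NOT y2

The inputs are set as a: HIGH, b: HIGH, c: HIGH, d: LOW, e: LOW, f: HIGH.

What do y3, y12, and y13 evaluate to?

y1 = a NAND d = HIGH NAND LOW = HIGH
y2 = e NAND f = LOW NAND HIGH = HIGH
y3 = y2 XOR y1 = HIGH XOR HIGH = LOW
y5 = b NOR e = HIGH NOR LOW = LOW
y12 = c NOR y5 = HIGH NOR LOW = LOW
y13 = NOT y2 = NOT HIGH = LOW

y3 = LOW; y12 = LOW; y13 = LOW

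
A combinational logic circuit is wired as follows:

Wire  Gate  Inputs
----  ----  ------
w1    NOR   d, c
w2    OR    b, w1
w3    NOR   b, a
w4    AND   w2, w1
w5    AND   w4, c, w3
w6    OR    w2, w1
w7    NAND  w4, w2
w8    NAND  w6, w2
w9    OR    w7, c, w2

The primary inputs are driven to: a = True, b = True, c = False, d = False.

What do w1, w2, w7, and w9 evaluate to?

w1 = True, w2 = True, w7 = False, w9 = True

w1 = d NOR c = False NOR False = True
w2 = b OR w1 = True OR True = True
w4 = w2 AND w1 = True AND True = True
w7 = w4 NAND w2 = True NAND True = False
w9 = w7 OR c OR w2 = False OR False OR True = True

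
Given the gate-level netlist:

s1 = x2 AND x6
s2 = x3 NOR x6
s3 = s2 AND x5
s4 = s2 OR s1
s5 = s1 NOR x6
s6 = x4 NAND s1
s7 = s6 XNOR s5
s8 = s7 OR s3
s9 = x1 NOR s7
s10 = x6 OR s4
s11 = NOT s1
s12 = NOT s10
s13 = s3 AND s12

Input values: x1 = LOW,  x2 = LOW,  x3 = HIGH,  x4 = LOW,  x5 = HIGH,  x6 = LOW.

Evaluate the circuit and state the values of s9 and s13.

s1 = x2 AND x6 = LOW AND LOW = LOW
s2 = x3 NOR x6 = HIGH NOR LOW = LOW
s3 = s2 AND x5 = LOW AND HIGH = LOW
s4 = s2 OR s1 = LOW OR LOW = LOW
s5 = s1 NOR x6 = LOW NOR LOW = HIGH
s6 = x4 NAND s1 = LOW NAND LOW = HIGH
s7 = s6 XNOR s5 = HIGH XNOR HIGH = HIGH
s9 = x1 NOR s7 = LOW NOR HIGH = LOW
s10 = x6 OR s4 = LOW OR LOW = LOW
s12 = NOT s10 = NOT LOW = HIGH
s13 = s3 AND s12 = LOW AND HIGH = LOW

s9 = LOW  s13 = LOW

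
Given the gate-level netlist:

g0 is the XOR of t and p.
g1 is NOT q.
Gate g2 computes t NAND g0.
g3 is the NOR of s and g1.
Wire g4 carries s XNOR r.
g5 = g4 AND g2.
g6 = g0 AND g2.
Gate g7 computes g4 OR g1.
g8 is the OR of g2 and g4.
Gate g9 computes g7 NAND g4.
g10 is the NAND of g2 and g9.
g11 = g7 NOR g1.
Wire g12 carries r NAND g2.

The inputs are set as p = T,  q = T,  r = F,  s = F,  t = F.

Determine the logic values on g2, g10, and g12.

g2 = T  g10 = T  g12 = T

g0 = t XOR p = F XOR T = T
g1 = NOT q = NOT T = F
g2 = t NAND g0 = F NAND T = T
g4 = s XNOR r = F XNOR F = T
g7 = g4 OR g1 = T OR F = T
g9 = g7 NAND g4 = T NAND T = F
g10 = g2 NAND g9 = T NAND F = T
g12 = r NAND g2 = F NAND T = T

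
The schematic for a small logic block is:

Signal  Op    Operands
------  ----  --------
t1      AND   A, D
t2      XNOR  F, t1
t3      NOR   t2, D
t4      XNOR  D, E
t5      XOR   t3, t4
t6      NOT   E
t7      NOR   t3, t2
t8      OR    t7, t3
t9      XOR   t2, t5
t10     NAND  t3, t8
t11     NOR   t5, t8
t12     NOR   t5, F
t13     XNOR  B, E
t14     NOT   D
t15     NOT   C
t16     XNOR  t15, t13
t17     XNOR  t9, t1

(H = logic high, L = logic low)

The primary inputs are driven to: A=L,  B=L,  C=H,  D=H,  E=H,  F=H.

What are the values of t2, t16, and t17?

t1 = A AND D = L AND H = L
t2 = F XNOR t1 = H XNOR L = L
t3 = t2 NOR D = L NOR H = L
t4 = D XNOR E = H XNOR H = H
t5 = t3 XOR t4 = L XOR H = H
t9 = t2 XOR t5 = L XOR H = H
t13 = B XNOR E = L XNOR H = L
t15 = NOT C = NOT H = L
t16 = t15 XNOR t13 = L XNOR L = H
t17 = t9 XNOR t1 = H XNOR L = L

t2 = L, t16 = H, t17 = L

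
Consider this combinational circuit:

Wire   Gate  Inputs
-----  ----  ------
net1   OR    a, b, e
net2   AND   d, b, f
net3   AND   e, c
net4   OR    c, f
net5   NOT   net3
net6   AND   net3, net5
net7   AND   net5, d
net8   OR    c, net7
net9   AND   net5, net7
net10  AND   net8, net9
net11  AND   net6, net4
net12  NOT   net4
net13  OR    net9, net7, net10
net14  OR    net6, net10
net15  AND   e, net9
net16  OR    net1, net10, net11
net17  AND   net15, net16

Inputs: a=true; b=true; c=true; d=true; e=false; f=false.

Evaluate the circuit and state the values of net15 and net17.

net1 = a OR b OR e = true OR true OR false = true
net3 = e AND c = false AND true = false
net4 = c OR f = true OR false = true
net5 = NOT net3 = NOT false = true
net6 = net3 AND net5 = false AND true = false
net7 = net5 AND d = true AND true = true
net8 = c OR net7 = true OR true = true
net9 = net5 AND net7 = true AND true = true
net10 = net8 AND net9 = true AND true = true
net11 = net6 AND net4 = false AND true = false
net15 = e AND net9 = false AND true = false
net16 = net1 OR net10 OR net11 = true OR true OR false = true
net17 = net15 AND net16 = false AND true = false

net15 = false  net17 = false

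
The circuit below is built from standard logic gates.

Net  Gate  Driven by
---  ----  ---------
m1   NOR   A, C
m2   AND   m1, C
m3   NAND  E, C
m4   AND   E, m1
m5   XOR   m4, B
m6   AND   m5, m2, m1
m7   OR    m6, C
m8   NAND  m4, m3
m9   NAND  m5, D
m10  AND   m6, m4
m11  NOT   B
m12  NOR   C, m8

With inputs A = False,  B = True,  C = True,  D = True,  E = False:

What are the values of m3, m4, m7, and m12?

m3 = True  m4 = False  m7 = True  m12 = False

m1 = A NOR C = False NOR True = False
m2 = m1 AND C = False AND True = False
m3 = E NAND C = False NAND True = True
m4 = E AND m1 = False AND False = False
m5 = m4 XOR B = False XOR True = True
m6 = m5 AND m2 AND m1 = True AND False AND False = False
m7 = m6 OR C = False OR True = True
m8 = m4 NAND m3 = False NAND True = True
m12 = C NOR m8 = True NOR True = False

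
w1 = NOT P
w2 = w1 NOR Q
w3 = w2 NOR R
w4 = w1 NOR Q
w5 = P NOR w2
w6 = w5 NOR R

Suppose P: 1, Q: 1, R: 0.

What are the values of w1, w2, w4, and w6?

w1 = 0, w2 = 0, w4 = 0, w6 = 1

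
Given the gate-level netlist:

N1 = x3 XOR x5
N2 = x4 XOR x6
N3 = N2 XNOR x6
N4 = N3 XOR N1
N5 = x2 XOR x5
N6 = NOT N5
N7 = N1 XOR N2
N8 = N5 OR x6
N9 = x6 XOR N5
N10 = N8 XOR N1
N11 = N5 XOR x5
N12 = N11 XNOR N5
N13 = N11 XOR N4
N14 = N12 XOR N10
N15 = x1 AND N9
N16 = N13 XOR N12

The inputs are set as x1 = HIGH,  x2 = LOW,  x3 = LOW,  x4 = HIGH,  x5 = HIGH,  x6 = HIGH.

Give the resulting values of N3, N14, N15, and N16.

N3 = LOW, N14 = LOW, N15 = LOW, N16 = HIGH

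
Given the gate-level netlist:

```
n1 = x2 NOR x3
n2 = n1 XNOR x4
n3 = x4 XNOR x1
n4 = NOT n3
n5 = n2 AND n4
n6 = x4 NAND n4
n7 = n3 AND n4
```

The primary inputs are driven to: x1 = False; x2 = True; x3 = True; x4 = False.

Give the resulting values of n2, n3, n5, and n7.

n2 = True, n3 = True, n5 = False, n7 = False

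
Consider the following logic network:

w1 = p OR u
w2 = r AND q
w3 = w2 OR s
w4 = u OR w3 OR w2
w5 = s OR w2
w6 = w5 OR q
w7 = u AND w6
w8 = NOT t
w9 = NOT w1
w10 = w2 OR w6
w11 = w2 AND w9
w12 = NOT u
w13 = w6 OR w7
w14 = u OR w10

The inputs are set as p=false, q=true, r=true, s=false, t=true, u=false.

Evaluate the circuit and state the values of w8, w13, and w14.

w2 = r AND q = true AND true = true
w5 = s OR w2 = false OR true = true
w6 = w5 OR q = true OR true = true
w7 = u AND w6 = false AND true = false
w8 = NOT t = NOT true = false
w10 = w2 OR w6 = true OR true = true
w13 = w6 OR w7 = true OR false = true
w14 = u OR w10 = false OR true = true

w8 = false  w13 = true  w14 = true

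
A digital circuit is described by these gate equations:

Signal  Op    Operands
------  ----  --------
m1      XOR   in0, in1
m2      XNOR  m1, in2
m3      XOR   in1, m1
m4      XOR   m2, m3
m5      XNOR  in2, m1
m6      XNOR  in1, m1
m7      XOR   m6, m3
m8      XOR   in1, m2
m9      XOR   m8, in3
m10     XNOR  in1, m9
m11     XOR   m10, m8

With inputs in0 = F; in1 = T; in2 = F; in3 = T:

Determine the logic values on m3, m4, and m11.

m3 = F  m4 = F  m11 = T

m1 = in0 XOR in1 = F XOR T = T
m2 = m1 XNOR in2 = T XNOR F = F
m3 = in1 XOR m1 = T XOR T = F
m4 = m2 XOR m3 = F XOR F = F
m8 = in1 XOR m2 = T XOR F = T
m9 = m8 XOR in3 = T XOR T = F
m10 = in1 XNOR m9 = T XNOR F = F
m11 = m10 XOR m8 = F XOR T = T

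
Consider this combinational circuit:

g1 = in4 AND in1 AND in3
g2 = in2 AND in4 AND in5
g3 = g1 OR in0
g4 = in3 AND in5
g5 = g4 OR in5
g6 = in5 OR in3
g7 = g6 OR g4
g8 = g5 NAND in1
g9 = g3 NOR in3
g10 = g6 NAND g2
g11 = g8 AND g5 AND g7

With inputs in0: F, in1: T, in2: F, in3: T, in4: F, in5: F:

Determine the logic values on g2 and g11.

g2 = F; g11 = F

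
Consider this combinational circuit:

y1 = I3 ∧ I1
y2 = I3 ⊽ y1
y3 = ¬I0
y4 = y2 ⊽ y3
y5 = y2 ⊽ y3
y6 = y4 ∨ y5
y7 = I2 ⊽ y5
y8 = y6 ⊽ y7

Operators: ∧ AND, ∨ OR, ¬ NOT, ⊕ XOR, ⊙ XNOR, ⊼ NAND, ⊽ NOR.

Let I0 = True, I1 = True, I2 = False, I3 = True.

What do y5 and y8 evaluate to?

y1 = I3 AND I1 = True AND True = True
y2 = I3 NOR y1 = True NOR True = False
y3 = NOT I0 = NOT True = False
y4 = y2 NOR y3 = False NOR False = True
y5 = y2 NOR y3 = False NOR False = True
y6 = y4 OR y5 = True OR True = True
y7 = I2 NOR y5 = False NOR True = False
y8 = y6 NOR y7 = True NOR False = False

y5 = True  y8 = False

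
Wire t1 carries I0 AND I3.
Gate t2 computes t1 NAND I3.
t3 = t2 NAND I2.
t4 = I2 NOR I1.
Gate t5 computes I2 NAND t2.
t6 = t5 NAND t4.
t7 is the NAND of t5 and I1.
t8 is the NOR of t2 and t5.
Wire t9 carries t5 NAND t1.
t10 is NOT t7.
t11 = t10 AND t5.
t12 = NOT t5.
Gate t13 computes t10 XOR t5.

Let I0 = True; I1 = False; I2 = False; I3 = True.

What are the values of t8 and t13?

t1 = I0 AND I3 = True AND True = True
t2 = t1 NAND I3 = True NAND True = False
t5 = I2 NAND t2 = False NAND False = True
t7 = t5 NAND I1 = True NAND False = True
t8 = t2 NOR t5 = False NOR True = False
t10 = NOT t7 = NOT True = False
t13 = t10 XOR t5 = False XOR True = True

t8 = False  t13 = True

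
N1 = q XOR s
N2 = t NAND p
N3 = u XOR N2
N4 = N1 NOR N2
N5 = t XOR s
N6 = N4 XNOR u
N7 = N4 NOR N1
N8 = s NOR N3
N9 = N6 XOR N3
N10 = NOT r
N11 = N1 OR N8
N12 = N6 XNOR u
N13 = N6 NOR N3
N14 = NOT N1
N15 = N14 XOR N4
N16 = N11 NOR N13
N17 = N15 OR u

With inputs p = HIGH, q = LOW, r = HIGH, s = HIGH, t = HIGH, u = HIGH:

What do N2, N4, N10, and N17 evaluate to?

N2 = LOW, N4 = LOW, N10 = LOW, N17 = HIGH

N1 = q XOR s = LOW XOR HIGH = HIGH
N2 = t NAND p = HIGH NAND HIGH = LOW
N4 = N1 NOR N2 = HIGH NOR LOW = LOW
N10 = NOT r = NOT HIGH = LOW
N14 = NOT N1 = NOT HIGH = LOW
N15 = N14 XOR N4 = LOW XOR LOW = LOW
N17 = N15 OR u = LOW OR HIGH = HIGH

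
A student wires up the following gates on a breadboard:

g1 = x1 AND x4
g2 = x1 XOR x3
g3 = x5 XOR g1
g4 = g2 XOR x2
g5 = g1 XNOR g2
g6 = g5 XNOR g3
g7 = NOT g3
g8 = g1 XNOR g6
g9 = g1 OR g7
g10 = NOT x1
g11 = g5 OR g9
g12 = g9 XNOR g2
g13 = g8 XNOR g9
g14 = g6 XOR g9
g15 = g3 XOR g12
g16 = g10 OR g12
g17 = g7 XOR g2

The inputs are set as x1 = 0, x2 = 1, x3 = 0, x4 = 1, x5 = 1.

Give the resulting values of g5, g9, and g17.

g1 = x1 AND x4 = 0 AND 1 = 0
g2 = x1 XOR x3 = 0 XOR 0 = 0
g3 = x5 XOR g1 = 1 XOR 0 = 1
g5 = g1 XNOR g2 = 0 XNOR 0 = 1
g7 = NOT g3 = NOT 1 = 0
g9 = g1 OR g7 = 0 OR 0 = 0
g17 = g7 XOR g2 = 0 XOR 0 = 0

g5 = 1, g9 = 0, g17 = 0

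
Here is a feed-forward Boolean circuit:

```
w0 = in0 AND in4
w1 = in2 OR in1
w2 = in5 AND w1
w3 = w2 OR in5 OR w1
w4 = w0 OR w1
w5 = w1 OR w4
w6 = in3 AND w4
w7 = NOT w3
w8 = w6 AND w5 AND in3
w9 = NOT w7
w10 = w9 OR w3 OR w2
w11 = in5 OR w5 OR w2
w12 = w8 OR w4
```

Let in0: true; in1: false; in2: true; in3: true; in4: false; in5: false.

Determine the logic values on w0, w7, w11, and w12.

w0 = false  w7 = false  w11 = true  w12 = true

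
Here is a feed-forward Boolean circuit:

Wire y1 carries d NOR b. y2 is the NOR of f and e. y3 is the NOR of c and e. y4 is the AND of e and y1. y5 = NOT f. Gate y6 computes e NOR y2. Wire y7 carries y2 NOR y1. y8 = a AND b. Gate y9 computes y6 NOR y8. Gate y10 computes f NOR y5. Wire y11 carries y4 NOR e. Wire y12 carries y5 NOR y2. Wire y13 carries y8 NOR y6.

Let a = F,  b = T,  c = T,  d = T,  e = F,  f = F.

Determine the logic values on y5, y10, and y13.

y5 = T  y10 = F  y13 = T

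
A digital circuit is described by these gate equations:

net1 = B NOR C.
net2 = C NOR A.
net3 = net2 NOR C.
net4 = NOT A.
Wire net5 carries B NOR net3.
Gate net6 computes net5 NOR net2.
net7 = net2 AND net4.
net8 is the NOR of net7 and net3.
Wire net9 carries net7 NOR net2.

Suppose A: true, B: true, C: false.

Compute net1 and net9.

net1 = false; net9 = true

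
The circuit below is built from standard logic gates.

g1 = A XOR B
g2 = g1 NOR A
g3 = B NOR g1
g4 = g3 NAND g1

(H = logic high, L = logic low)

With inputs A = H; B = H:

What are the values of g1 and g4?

g1 = L, g4 = H

g1 = A XOR B = H XOR H = L
g3 = B NOR g1 = H NOR L = L
g4 = g3 NAND g1 = L NAND L = H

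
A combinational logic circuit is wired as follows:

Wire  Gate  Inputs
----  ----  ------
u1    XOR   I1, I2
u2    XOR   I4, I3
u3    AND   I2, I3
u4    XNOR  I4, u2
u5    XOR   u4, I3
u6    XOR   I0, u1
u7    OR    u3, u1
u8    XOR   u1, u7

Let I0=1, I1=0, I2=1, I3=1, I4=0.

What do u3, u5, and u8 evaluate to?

u3 = 1, u5 = 1, u8 = 0

u1 = I1 XOR I2 = 0 XOR 1 = 1
u2 = I4 XOR I3 = 0 XOR 1 = 1
u3 = I2 AND I3 = 1 AND 1 = 1
u4 = I4 XNOR u2 = 0 XNOR 1 = 0
u5 = u4 XOR I3 = 0 XOR 1 = 1
u7 = u3 OR u1 = 1 OR 1 = 1
u8 = u1 XOR u7 = 1 XOR 1 = 0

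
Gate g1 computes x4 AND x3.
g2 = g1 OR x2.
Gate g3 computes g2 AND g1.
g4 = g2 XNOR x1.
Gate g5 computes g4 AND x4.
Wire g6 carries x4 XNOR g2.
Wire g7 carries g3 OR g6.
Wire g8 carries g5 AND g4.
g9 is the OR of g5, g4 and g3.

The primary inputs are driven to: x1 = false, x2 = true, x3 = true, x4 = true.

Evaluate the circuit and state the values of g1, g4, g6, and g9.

g1 = x4 AND x3 = true AND true = true
g2 = g1 OR x2 = true OR true = true
g3 = g2 AND g1 = true AND true = true
g4 = g2 XNOR x1 = true XNOR false = false
g5 = g4 AND x4 = false AND true = false
g6 = x4 XNOR g2 = true XNOR true = true
g9 = g5 OR g4 OR g3 = false OR false OR true = true

g1 = true, g4 = false, g6 = true, g9 = true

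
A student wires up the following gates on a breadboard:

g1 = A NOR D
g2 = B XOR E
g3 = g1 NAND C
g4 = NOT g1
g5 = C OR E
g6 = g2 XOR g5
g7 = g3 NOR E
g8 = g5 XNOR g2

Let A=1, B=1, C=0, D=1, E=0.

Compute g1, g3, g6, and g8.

g1 = 0; g3 = 1; g6 = 1; g8 = 0

g1 = A NOR D = 1 NOR 1 = 0
g2 = B XOR E = 1 XOR 0 = 1
g3 = g1 NAND C = 0 NAND 0 = 1
g5 = C OR E = 0 OR 0 = 0
g6 = g2 XOR g5 = 1 XOR 0 = 1
g8 = g5 XNOR g2 = 0 XNOR 1 = 0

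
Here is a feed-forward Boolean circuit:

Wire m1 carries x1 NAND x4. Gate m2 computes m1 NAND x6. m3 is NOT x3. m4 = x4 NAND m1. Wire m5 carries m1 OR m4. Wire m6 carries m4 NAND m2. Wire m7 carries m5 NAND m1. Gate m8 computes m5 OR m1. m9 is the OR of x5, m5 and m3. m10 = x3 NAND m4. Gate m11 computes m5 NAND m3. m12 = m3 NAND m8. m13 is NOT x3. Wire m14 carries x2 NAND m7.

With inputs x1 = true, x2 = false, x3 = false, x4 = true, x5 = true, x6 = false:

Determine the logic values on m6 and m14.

m1 = x1 NAND x4 = true NAND true = false
m2 = m1 NAND x6 = false NAND false = true
m4 = x4 NAND m1 = true NAND false = true
m5 = m1 OR m4 = false OR true = true
m6 = m4 NAND m2 = true NAND true = false
m7 = m5 NAND m1 = true NAND false = true
m14 = x2 NAND m7 = false NAND true = true

m6 = false  m14 = true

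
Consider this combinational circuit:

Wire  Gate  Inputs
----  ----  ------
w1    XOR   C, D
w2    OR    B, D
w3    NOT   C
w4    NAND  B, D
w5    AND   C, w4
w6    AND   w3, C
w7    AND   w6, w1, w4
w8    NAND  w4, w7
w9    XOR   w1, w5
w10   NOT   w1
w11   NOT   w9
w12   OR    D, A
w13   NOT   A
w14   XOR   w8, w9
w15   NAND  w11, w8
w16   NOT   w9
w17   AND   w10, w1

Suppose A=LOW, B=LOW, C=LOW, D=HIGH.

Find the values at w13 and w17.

w13 = HIGH, w17 = LOW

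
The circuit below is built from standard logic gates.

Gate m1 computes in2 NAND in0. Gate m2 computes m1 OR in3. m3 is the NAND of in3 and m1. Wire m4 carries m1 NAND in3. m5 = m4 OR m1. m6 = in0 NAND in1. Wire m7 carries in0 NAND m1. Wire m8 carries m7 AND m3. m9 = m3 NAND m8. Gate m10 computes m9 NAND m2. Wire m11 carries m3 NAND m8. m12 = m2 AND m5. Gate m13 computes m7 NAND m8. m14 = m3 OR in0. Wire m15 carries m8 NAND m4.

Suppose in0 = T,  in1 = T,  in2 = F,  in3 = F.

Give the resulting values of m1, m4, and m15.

m1 = in2 NAND in0 = F NAND T = T
m3 = in3 NAND m1 = F NAND T = T
m4 = m1 NAND in3 = T NAND F = T
m7 = in0 NAND m1 = T NAND T = F
m8 = m7 AND m3 = F AND T = F
m15 = m8 NAND m4 = F NAND T = T

m1 = T, m4 = T, m15 = T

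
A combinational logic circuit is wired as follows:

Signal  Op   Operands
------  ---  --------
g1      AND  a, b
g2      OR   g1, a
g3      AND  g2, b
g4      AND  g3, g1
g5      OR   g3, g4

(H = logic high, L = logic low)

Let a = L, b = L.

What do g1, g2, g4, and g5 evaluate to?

g1 = a AND b = L AND L = L
g2 = g1 OR a = L OR L = L
g3 = g2 AND b = L AND L = L
g4 = g3 AND g1 = L AND L = L
g5 = g3 OR g4 = L OR L = L

g1 = L, g2 = L, g4 = L, g5 = L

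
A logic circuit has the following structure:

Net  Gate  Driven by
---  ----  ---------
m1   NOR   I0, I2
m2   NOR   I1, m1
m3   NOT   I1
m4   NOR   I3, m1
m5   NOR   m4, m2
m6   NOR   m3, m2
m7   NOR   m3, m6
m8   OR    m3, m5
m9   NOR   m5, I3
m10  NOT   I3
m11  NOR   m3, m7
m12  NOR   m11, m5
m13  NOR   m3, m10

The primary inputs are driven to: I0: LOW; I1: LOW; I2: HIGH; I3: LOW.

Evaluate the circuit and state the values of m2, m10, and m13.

m1 = I0 NOR I2 = LOW NOR HIGH = LOW
m2 = I1 NOR m1 = LOW NOR LOW = HIGH
m3 = NOT I1 = NOT LOW = HIGH
m10 = NOT I3 = NOT LOW = HIGH
m13 = m3 NOR m10 = HIGH NOR HIGH = LOW

m2 = HIGH; m10 = HIGH; m13 = LOW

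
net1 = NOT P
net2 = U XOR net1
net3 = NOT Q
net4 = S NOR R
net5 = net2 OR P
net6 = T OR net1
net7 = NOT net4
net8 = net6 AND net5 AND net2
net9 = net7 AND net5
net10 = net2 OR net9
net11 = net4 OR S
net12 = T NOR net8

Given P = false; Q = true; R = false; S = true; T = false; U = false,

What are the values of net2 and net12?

net1 = NOT P = NOT false = true
net2 = U XOR net1 = false XOR true = true
net5 = net2 OR P = true OR false = true
net6 = T OR net1 = false OR true = true
net8 = net6 AND net5 AND net2 = true AND true AND true = true
net12 = T NOR net8 = false NOR true = false

net2 = true; net12 = false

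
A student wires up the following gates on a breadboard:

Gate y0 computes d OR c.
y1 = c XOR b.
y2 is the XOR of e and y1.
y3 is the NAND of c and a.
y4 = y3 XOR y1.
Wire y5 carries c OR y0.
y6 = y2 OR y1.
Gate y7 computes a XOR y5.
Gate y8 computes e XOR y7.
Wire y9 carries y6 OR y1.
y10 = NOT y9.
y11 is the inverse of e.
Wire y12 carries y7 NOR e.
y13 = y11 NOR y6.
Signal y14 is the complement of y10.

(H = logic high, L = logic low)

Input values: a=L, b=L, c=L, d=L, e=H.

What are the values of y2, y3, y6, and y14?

y1 = c XOR b = L XOR L = L
y2 = e XOR y1 = H XOR L = H
y3 = c NAND a = L NAND L = H
y6 = y2 OR y1 = H OR L = H
y9 = y6 OR y1 = H OR L = H
y10 = NOT y9 = NOT H = L
y14 = NOT y10 = NOT L = H

y2 = H  y3 = H  y6 = H  y14 = H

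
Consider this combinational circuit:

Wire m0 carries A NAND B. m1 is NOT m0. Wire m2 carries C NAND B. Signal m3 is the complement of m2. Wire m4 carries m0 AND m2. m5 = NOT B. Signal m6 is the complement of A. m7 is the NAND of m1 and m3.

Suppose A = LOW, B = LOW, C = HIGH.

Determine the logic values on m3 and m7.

m0 = A NAND B = LOW NAND LOW = HIGH
m1 = NOT m0 = NOT HIGH = LOW
m2 = C NAND B = HIGH NAND LOW = HIGH
m3 = NOT m2 = NOT HIGH = LOW
m7 = m1 NAND m3 = LOW NAND LOW = HIGH

m3 = LOW, m7 = HIGH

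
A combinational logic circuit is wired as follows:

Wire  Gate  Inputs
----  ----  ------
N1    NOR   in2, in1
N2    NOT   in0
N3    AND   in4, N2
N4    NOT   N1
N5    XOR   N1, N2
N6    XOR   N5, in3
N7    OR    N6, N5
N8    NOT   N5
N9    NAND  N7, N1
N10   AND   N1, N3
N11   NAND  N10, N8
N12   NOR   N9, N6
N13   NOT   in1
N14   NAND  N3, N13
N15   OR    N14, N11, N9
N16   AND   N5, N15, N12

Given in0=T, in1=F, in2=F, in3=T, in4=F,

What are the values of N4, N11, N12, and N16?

N4 = F, N11 = T, N12 = T, N16 = T

N1 = in2 NOR in1 = F NOR F = T
N2 = NOT in0 = NOT T = F
N3 = in4 AND N2 = F AND F = F
N4 = NOT N1 = NOT T = F
N5 = N1 XOR N2 = T XOR F = T
N6 = N5 XOR in3 = T XOR T = F
N7 = N6 OR N5 = F OR T = T
N8 = NOT N5 = NOT T = F
N9 = N7 NAND N1 = T NAND T = F
N10 = N1 AND N3 = T AND F = F
N11 = N10 NAND N8 = F NAND F = T
N12 = N9 NOR N6 = F NOR F = T
N13 = NOT in1 = NOT F = T
N14 = N3 NAND N13 = F NAND T = T
N15 = N14 OR N11 OR N9 = T OR T OR F = T
N16 = N5 AND N15 AND N12 = T AND T AND T = T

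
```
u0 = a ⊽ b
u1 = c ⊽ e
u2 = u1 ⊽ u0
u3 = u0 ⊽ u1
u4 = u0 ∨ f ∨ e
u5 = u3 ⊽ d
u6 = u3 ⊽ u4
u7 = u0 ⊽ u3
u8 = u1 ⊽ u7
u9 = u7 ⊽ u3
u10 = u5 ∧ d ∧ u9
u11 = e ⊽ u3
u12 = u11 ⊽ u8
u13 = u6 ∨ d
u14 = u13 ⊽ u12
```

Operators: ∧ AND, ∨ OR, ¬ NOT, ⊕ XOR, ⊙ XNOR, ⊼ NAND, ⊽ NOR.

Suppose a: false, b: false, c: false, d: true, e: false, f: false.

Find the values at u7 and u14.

u0 = a NOR b = false NOR false = true
u1 = c NOR e = false NOR false = true
u3 = u0 NOR u1 = true NOR true = false
u4 = u0 OR f OR e = true OR false OR false = true
u6 = u3 NOR u4 = false NOR true = false
u7 = u0 NOR u3 = true NOR false = false
u8 = u1 NOR u7 = true NOR false = false
u11 = e NOR u3 = false NOR false = true
u12 = u11 NOR u8 = true NOR false = false
u13 = u6 OR d = false OR true = true
u14 = u13 NOR u12 = true NOR false = false

u7 = false  u14 = false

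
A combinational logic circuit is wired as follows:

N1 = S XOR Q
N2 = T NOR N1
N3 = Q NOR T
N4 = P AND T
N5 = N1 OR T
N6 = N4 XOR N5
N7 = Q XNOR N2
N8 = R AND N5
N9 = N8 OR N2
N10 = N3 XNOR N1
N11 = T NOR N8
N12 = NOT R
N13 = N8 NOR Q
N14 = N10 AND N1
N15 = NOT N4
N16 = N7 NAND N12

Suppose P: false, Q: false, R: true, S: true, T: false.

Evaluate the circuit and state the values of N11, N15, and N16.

N11 = false, N15 = true, N16 = true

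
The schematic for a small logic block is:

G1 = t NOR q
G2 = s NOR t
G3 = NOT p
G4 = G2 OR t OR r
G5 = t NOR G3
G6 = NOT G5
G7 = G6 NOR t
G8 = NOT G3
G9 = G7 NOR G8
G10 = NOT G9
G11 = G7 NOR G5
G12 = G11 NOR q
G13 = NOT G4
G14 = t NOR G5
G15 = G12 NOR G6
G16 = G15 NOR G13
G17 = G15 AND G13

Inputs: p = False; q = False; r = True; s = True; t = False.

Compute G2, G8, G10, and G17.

G2 = s NOR t = True NOR False = False
G3 = NOT p = NOT False = True
G4 = G2 OR t OR r = False OR False OR True = True
G5 = t NOR G3 = False NOR True = False
G6 = NOT G5 = NOT False = True
G7 = G6 NOR t = True NOR False = False
G8 = NOT G3 = NOT True = False
G9 = G7 NOR G8 = False NOR False = True
G10 = NOT G9 = NOT True = False
G11 = G7 NOR G5 = False NOR False = True
G12 = G11 NOR q = True NOR False = False
G13 = NOT G4 = NOT True = False
G15 = G12 NOR G6 = False NOR True = False
G17 = G15 AND G13 = False AND False = False

G2 = False  G8 = False  G10 = False  G17 = False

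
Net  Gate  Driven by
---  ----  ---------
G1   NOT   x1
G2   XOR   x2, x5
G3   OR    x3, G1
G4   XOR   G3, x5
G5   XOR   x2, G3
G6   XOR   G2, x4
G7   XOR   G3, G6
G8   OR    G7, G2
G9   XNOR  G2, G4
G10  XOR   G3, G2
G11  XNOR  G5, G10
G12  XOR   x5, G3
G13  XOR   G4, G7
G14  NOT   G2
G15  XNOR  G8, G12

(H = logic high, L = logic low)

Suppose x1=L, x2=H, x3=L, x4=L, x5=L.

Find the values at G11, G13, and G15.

G11 = H, G13 = H, G15 = H

G1 = NOT x1 = NOT L = H
G2 = x2 XOR x5 = H XOR L = H
G3 = x3 OR G1 = L OR H = H
G4 = G3 XOR x5 = H XOR L = H
G5 = x2 XOR G3 = H XOR H = L
G6 = G2 XOR x4 = H XOR L = H
G7 = G3 XOR G6 = H XOR H = L
G8 = G7 OR G2 = L OR H = H
G10 = G3 XOR G2 = H XOR H = L
G11 = G5 XNOR G10 = L XNOR L = H
G12 = x5 XOR G3 = L XOR H = H
G13 = G4 XOR G7 = H XOR L = H
G15 = G8 XNOR G12 = H XNOR H = H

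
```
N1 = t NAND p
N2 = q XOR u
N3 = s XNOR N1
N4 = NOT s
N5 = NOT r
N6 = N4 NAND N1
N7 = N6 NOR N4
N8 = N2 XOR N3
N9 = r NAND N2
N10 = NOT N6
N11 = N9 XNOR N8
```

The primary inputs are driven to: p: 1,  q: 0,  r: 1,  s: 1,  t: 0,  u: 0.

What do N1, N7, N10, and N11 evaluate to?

N1 = 1, N7 = 0, N10 = 0, N11 = 1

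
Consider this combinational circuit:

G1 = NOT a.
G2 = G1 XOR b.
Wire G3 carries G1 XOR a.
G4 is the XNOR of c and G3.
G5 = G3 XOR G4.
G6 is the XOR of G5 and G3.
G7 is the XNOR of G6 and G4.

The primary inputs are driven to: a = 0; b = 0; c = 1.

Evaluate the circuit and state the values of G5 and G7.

G5 = 0, G7 = 1

G1 = NOT a = NOT 0 = 1
G3 = G1 XOR a = 1 XOR 0 = 1
G4 = c XNOR G3 = 1 XNOR 1 = 1
G5 = G3 XOR G4 = 1 XOR 1 = 0
G6 = G5 XOR G3 = 0 XOR 1 = 1
G7 = G6 XNOR G4 = 1 XNOR 1 = 1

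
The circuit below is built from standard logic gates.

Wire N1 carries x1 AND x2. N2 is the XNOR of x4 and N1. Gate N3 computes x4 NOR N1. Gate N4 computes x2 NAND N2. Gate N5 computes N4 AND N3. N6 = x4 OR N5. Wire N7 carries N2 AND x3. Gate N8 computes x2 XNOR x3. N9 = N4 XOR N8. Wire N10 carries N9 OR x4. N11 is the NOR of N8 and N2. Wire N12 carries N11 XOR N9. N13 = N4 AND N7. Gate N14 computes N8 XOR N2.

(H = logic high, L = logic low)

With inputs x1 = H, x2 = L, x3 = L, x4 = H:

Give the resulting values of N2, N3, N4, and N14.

N2 = L  N3 = L  N4 = H  N14 = H

N1 = x1 AND x2 = H AND L = L
N2 = x4 XNOR N1 = H XNOR L = L
N3 = x4 NOR N1 = H NOR L = L
N4 = x2 NAND N2 = L NAND L = H
N8 = x2 XNOR x3 = L XNOR L = H
N14 = N8 XOR N2 = H XOR L = H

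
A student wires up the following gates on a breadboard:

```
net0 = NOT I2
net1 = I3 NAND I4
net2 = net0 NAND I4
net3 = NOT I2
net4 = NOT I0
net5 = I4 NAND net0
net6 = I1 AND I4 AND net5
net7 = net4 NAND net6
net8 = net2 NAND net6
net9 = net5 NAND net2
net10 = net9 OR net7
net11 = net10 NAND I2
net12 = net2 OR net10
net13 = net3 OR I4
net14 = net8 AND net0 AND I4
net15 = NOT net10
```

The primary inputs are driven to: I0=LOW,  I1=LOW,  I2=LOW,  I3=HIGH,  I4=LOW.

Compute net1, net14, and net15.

net0 = NOT I2 = NOT LOW = HIGH
net1 = I3 NAND I4 = HIGH NAND LOW = HIGH
net2 = net0 NAND I4 = HIGH NAND LOW = HIGH
net4 = NOT I0 = NOT LOW = HIGH
net5 = I4 NAND net0 = LOW NAND HIGH = HIGH
net6 = I1 AND I4 AND net5 = LOW AND LOW AND HIGH = LOW
net7 = net4 NAND net6 = HIGH NAND LOW = HIGH
net8 = net2 NAND net6 = HIGH NAND LOW = HIGH
net9 = net5 NAND net2 = HIGH NAND HIGH = LOW
net10 = net9 OR net7 = LOW OR HIGH = HIGH
net14 = net8 AND net0 AND I4 = HIGH AND HIGH AND LOW = LOW
net15 = NOT net10 = NOT HIGH = LOW

net1 = HIGH; net14 = LOW; net15 = LOW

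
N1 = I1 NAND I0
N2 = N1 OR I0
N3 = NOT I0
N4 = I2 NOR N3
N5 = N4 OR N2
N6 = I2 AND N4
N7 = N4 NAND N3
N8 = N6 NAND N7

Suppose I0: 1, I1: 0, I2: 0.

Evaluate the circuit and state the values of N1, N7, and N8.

N1 = 1  N7 = 1  N8 = 1

N1 = I1 NAND I0 = 0 NAND 1 = 1
N3 = NOT I0 = NOT 1 = 0
N4 = I2 NOR N3 = 0 NOR 0 = 1
N6 = I2 AND N4 = 0 AND 1 = 0
N7 = N4 NAND N3 = 1 NAND 0 = 1
N8 = N6 NAND N7 = 0 NAND 1 = 1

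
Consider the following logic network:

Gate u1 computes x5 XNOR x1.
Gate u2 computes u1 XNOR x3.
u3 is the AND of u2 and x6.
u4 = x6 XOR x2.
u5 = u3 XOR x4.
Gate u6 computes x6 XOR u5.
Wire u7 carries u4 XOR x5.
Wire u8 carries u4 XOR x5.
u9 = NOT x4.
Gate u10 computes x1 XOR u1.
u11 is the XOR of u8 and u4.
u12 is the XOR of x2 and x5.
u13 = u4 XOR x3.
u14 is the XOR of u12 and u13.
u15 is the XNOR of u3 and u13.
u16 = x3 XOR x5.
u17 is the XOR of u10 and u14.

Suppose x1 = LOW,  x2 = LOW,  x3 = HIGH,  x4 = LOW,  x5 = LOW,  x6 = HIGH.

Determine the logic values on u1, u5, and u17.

u1 = HIGH  u5 = HIGH  u17 = HIGH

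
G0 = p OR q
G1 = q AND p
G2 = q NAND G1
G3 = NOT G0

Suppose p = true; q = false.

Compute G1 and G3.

G0 = p OR q = true OR false = true
G1 = q AND p = false AND true = false
G3 = NOT G0 = NOT true = false

G1 = false, G3 = false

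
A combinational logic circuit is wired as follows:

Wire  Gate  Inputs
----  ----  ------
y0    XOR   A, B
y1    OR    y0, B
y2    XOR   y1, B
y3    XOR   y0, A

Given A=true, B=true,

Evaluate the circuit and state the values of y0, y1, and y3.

y0 = false, y1 = true, y3 = true

y0 = A XOR B = true XOR true = false
y1 = y0 OR B = false OR true = true
y3 = y0 XOR A = false XOR true = true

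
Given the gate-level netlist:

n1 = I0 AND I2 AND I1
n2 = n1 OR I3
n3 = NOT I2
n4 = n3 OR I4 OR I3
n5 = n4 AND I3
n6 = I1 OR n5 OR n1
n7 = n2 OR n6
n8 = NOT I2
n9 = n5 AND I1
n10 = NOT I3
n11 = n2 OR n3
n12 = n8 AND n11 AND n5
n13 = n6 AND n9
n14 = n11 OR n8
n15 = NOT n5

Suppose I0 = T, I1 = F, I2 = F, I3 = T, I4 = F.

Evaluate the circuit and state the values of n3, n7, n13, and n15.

n3 = T, n7 = T, n13 = F, n15 = F

n1 = I0 AND I2 AND I1 = T AND F AND F = F
n2 = n1 OR I3 = F OR T = T
n3 = NOT I2 = NOT F = T
n4 = n3 OR I4 OR I3 = T OR F OR T = T
n5 = n4 AND I3 = T AND T = T
n6 = I1 OR n5 OR n1 = F OR T OR F = T
n7 = n2 OR n6 = T OR T = T
n9 = n5 AND I1 = T AND F = F
n13 = n6 AND n9 = T AND F = F
n15 = NOT n5 = NOT T = F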